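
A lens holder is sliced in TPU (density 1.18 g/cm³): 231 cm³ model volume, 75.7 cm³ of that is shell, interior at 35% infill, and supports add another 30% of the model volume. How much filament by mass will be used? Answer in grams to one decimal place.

235.2 g

Interior volume: 231 − 75.7 → 155.3 cm³.
Deposited infill = 0.35 × 155.3, so 54.355 cm³.
Support = 0.30 × 231, so 69.3 cm³.
Deposited volume = 75.7 + 54.355 + 69.3, so 199.355 cm³.
Mass: 199.355 × 1.18 → 235.2389 g.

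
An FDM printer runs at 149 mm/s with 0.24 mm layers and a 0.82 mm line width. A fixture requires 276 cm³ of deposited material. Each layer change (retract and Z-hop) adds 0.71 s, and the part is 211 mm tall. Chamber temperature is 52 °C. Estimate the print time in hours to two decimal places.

2.79 hours

Extrusion cross-section = 0.24 × 0.82, so 0.1968 mm².
Path length: 276000 mm³ / 0.1968 mm² → 1402439 mm.
Time extruding = 1402439 / 149 = 9412.3 s.
Layer count = ceil(211 / 0.24) = 880.
Z-hop total = 880 × 0.71, so 624.8 s.
Altogether 9412.3 + 624.8 = 10037.1 s, i.e. 2.79 hours.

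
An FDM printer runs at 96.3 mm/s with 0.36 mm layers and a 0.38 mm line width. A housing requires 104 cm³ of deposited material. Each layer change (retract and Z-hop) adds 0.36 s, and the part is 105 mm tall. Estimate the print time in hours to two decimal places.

Bead cross-section = 0.36 × 0.38, so 0.1368 mm².
Path length: 104000 mm³ / 0.1368 mm² → 760233.9 mm.
Print-move time: 760233.9 / 96.3 → 7894.4 s.
Layers = ⌈105/0.36⌉ = 292.
Layer-change overhead: 292 × 0.36 → 105.12 s.
Total = 7894.4 + 105.12 = 7999.52 s = 2.22 hours.

2.22 hours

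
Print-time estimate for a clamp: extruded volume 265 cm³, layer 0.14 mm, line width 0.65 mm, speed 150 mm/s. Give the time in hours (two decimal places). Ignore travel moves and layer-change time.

5.39 hours

Extrusion cross-section = 0.14 × 0.65 = 0.091 mm².
Total extruded path = 265000/0.091 = 2912087.9 mm.
Time extruding: 2912087.9 / 150 → 19413.9 s.
Converting: 19413.9 s = 5.39 hours.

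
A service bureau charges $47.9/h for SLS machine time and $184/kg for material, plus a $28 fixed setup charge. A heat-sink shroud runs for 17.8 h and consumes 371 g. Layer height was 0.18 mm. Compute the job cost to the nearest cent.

Time charge = 47.9 × 17.8 = $852.62.
Material charge = 184 × 371/1000 = $68.264.
Adding setup: 852.62 + 68.264 + 28 → 948.884 ≈ $948.88.

$948.88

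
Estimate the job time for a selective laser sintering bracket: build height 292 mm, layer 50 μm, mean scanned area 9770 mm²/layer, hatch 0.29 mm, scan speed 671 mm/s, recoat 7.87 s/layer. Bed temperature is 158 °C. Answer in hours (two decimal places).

94.22 hours

Layer count = ceil(292 / 0.05) = 5840.
Scan path per layer: 9770 / 0.29 → 33689.7 mm.
Per-layer scan time = 33689.7 / 671 = 50.2082 s.
Layer cycle: 50.2082 + 7.87 → 58.0782 s.
Total: 5840 × 58.0782 s = 339176.688 s → 94.22 hours.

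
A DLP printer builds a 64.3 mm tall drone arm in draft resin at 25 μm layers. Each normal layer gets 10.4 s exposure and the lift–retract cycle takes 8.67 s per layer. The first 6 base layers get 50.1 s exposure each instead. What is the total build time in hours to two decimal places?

13.69 hours

Layers = ⌈64.3/0.025⌉ = 2572.
Burn-in layers: 6 × (50.1 + 8.67) → 352.62 s.
Remaining layers = 2566 × (10.4 + 8.67) = 48933.62 s.
Total = 352.62 + 48933.62 = 49286.24 s = 13.69 hours.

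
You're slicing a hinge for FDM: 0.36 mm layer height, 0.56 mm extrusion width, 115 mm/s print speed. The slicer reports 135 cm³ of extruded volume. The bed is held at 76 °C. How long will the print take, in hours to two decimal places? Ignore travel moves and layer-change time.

1.62 hours

Extrusion cross-section: 0.36 × 0.56 → 0.2016 mm².
Toolpath length = 135 cm³ / 0.2016 mm² = 135000 / 0.2016 = 669642.9 mm.
Print-move time: 669642.9 / 115 → 5823 s.
Converting: 5823 s = 1.62 hours.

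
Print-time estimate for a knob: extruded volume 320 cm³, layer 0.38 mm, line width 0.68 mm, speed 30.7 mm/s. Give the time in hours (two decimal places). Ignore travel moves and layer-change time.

11.21 hours

Bead cross-section = 0.38 × 0.68 = 0.2584 mm².
Total extruded path = 320000/0.2584 = 1238390.1 mm.
Print-move time = 1238390.1 / 30.7 = 40338.4 s.
That's 40338.4 s → 11.21 hours.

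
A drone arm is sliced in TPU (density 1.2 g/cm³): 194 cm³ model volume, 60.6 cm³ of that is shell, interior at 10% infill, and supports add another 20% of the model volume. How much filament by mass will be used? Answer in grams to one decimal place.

Interior volume = 194 − 60.6 = 133.4 cm³.
Infill deposited = 0.10 × 133.4 = 13.34 cm³.
Support: 0.20 × 194 → 38.8 cm³.
Deposited volume: 60.6 + 13.34 + 38.8 → 112.74 cm³.
Mass: 112.74 × 1.2 → 135.288 g.

135.3 g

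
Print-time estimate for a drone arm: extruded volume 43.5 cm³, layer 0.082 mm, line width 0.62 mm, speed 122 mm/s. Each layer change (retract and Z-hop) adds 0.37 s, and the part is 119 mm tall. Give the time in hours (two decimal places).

2.10 hours

Bead cross-section = 0.082 × 0.62 = 0.05084 mm².
Toolpath length = 43.5 cm³ / 0.05084 mm² = 43500 / 0.05084 = 855625.5 mm.
Time extruding = 855625.5 / 122 = 7013.3 s.
Layer count = ceil(119 / 0.082) = 1452.
Non-print overhead = 1452 × 0.37 = 537.24 s.
Total = 7013.3 + 537.24 = 7550.54 s = 2.10 hours.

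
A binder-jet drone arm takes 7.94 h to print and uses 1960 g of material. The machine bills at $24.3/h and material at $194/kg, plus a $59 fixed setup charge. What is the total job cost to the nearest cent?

Machine cost = 24.3 × 7.94 = $192.942.
Material charge: 194 × 1960/1000 → $380.24.
Adding setup: 192.942 + 380.24 + 59 → 632.182 ≈ $632.18.

$632.18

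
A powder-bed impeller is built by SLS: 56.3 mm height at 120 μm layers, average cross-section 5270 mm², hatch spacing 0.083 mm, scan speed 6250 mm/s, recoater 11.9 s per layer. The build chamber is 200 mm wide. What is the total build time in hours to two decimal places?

Number of layers: 56.3 / 0.12 → 470 (rounded up).
Per-layer scan distance = 5270 / 0.083, so 63494 mm.
Scan time per layer = 63494 / 6250, so 10.159 s.
Time per layer: 10.159 + 11.9 → 22.059 s.
470 layers × 22.059 s/layer = 10367.73 s, i.e. 2.88 hours.

2.88 hours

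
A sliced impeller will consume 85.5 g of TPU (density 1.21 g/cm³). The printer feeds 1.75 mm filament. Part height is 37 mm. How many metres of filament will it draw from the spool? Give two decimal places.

Extruded volume: 85.5/1.21 = 70.6612 cm³ (70661.2 mm³).
Cross-section of 1.75 mm filament: π·(1.75/2)² = 2.4053 mm².
Length = 70661.2 / 2.4053 = 29377.29 mm = 29.38 m.

29.38 m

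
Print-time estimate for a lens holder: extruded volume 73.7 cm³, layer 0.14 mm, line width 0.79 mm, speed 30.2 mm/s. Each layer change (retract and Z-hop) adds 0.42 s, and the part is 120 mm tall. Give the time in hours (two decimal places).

Bead cross-section: 0.14 × 0.79 → 0.1106 mm².
Total extruded path = 73700/0.1106 = 666365.3 mm.
Time extruding: 666365.3 / 30.2 → 22065.1 s.
Layer count = ceil(120 / 0.14) = 858.
Non-print overhead = 858 × 0.42 = 360.36 s.
Altogether 22065.1 + 360.36 = 22425.46 s, i.e. 6.23 hours.

6.23 hours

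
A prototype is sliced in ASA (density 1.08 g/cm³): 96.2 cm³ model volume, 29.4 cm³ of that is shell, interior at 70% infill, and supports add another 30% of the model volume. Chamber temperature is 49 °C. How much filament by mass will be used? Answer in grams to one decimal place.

Volume inside the shell: 96.2 − 29.4 → 66.8 cm³.
Infill volume = 0.70 × 66.8, so 46.76 cm³.
Support = 0.30 × 96.2, so 28.86 cm³.
Deposited volume: 29.4 + 46.76 + 28.86 → 105.02 cm³.
Mass = 105.02 × 1.08 = 113.4216 g.

113.4 g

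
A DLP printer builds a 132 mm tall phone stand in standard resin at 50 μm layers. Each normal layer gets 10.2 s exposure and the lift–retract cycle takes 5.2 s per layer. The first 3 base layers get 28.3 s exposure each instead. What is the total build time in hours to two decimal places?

Layers = ⌈132/0.05⌉ = 2640.
Base layers = 3 × (28.3 + 5.2) = 100.5 s.
Regular layers = 2637 × (10.2 + 5.2), so 40609.8 s.
Sum: 100.5 + 40609.8 = 40710.3 s → 11.31 hours.

11.31 hours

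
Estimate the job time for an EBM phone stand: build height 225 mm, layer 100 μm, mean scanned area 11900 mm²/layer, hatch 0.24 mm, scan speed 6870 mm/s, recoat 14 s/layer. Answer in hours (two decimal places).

13.26 hours

Layer count = ceil(225 / 0.1) = 2250.
Hatch length per layer = 11900 / 0.24, so 49583.3 mm.
Beam time per layer = 49583.3 / 6870, so 7.2174 s.
Per-layer time: 7.2174 + 14 → 21.2174 s.
Build time = 2250 × 21.2174 = 47739.15 s = 13.26 hours.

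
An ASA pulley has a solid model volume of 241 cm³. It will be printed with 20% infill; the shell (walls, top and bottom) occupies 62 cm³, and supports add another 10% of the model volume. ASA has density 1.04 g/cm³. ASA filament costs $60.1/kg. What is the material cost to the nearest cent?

Volume inside the shell = 241 − 62 = 179 cm³.
Infill deposited: 0.20 × 179 → 35.8 cm³.
Support: 0.10 × 241 → 24.1 cm³.
Deposited volume = 62 + 35.8 + 24.1, so 121.9 cm³.
Mass = 121.9 × 1.04, so 126.776 g.
At $60.1/kg: 126.776/1000 × 60.1 = $7.62.

$7.62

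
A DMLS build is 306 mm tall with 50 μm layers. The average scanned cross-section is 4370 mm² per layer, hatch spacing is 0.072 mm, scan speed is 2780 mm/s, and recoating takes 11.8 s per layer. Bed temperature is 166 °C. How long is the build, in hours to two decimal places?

Layer count = ceil(306 / 0.05) = 6120.
Per-layer scan distance = 4370 / 0.072, so 60694.4 mm.
Laser time per layer = 60694.4 / 2780, so 21.8325 s.
Time per layer: 21.8325 + 11.8 → 33.6325 s.
Total: 6120 × 33.6325 s = 205830.9 s → 57.18 hours.

57.18 hours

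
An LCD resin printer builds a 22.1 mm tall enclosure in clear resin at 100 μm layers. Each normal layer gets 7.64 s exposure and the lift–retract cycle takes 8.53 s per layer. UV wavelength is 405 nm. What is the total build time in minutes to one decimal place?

59.6 minutes

Number of layers: 22.1 / 0.1 → 221 (rounded up).
Cycle time = 7.64 + 8.53, so 16.17 s.
Total = 221 × 16.17 = 3573.57 s = 59.6 minutes.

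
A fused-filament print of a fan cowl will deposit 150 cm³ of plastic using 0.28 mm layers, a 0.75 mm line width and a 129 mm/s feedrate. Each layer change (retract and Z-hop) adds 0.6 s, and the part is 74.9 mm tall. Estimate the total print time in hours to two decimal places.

1.58 hours

Line area = 0.28 × 0.75, so 0.21 mm².
Path length: 150000 mm³ / 0.21 mm² → 714285.7 mm.
Time extruding: 714285.7 / 129 → 5537.1 s.
Layers = ⌈74.9/0.28⌉ = 268.
Non-print overhead = 268 × 0.6, so 160.8 s.
Altogether 5537.1 + 160.8 = 5697.9 s, i.e. 1.58 hours.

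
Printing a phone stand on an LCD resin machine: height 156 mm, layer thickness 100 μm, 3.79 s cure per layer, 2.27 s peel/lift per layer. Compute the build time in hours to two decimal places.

2.63 hours

Number of layers: 156 / 0.1 → 1560 (rounded up).
Cycle time = 3.79 + 2.27 = 6.06 s.
Build time: 1560 × 6.06 s = 9453.6 s, i.e. 2.63 hours.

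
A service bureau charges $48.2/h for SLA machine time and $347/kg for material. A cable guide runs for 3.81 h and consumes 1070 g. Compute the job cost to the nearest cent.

Machine cost = 48.2 × 3.81 = $183.642.
Material cost = 347 × 1070/1000, so $371.29.
Total = 183.642 + 371.29 = 554.932 ≈ $554.93.

$554.93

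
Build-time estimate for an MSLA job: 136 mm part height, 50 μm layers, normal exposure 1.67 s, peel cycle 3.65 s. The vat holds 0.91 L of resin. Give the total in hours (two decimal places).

Layer count = ceil(136 / 0.05) = 2720.
Cycle time = 1.67 + 3.65 = 5.32 s.
Total = 2720 × 5.32 = 14470.4 s = 4.02 hours.

4.02 hours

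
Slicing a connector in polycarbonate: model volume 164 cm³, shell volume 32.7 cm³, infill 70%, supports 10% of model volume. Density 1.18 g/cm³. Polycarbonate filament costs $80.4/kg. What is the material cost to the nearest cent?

$13.38

Volume inside the shell = 164 − 32.7 = 131.3 cm³.
Deposited infill: 0.70 × 131.3 → 91.91 cm³.
Support = 0.10 × 164, so 16.4 cm³.
Total printed volume = 32.7 + 91.91 + 16.4 = 141.01 cm³.
Mass = 141.01 × 1.18 = 166.3918 g.
Cost = 166.3918 g / 1000 × $80.4/kg = $13.38.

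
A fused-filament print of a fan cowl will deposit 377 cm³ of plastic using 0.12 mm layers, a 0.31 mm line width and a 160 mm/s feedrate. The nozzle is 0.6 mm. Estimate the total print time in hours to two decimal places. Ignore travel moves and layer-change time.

17.59 hours

Line area = 0.12 × 0.31, so 0.0372 mm².
Toolpath length = 377 cm³ / 0.0372 mm² = 377000 / 0.0372 = 10134408.6 mm.
Extrusion time = 10134408.6 / 160 = 63340.1 s.
Converting: 63340.1 s = 17.59 hours.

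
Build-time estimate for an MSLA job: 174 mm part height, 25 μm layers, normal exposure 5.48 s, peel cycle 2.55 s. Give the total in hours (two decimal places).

15.52 hours

Layer count = ceil(174 / 0.025) = 6960.
Cycle time = 5.48 + 2.55, so 8.03 s.
Total = 6960 × 8.03 = 55888.8 s = 15.52 hours.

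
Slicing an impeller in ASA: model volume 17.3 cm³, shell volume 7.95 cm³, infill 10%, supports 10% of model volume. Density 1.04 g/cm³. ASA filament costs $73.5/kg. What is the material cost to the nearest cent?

$0.81

Interior volume = 17.3 − 7.95, so 9.35 cm³.
Deposited infill = 0.10 × 9.35 = 0.935 cm³.
Support = 0.10 × 17.3, so 1.73 cm³.
Total extruded = 7.95 + 0.935 + 1.73 = 10.615 cm³.
Mass = 10.615 × 1.04, so 11.0396 g.
At $73.5/kg: 11.0396/1000 × 73.5 = $0.81.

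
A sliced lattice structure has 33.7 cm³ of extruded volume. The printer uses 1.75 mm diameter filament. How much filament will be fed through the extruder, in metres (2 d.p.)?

A = π r² = π × 0.875² = 2.4053 mm².
L = 33700 mm³ / 2.4053 mm² = 14010.73 mm, i.e. 14.01 m.

14.01 m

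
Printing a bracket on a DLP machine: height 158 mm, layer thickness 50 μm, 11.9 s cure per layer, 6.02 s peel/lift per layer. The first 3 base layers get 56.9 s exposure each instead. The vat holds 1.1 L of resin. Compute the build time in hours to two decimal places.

15.77 hours

Number of layers: 158 / 0.05 → 3160 (rounded up).
Base layers = 3 × (56.9 + 6.02) = 188.76 s.
Remaining layers = 3157 × (11.9 + 6.02) = 56573.44 s.
Sum: 188.76 + 56573.44 = 56762.2 s → 15.77 hours.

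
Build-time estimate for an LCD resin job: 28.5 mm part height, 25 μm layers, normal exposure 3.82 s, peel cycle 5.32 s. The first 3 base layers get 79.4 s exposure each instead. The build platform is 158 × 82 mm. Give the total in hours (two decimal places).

Layer count = ceil(28.5 / 0.025) = 1140.
Bottom layers: 3 × (79.4 + 5.32) → 254.16 s.
Normal layers: 1137 × (3.82 + 5.32) → 10392.18 s.
Total = 254.16 + 10392.18 = 10646.34 s = 2.96 hours.

2.96 hours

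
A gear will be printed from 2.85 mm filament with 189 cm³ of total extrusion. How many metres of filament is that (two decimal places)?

29.63 m

A = π r² = π × 1.425² = 6.3794 mm².
L = 189000 mm³ / 6.3794 mm² = 29626.61 mm, i.e. 29.63 m.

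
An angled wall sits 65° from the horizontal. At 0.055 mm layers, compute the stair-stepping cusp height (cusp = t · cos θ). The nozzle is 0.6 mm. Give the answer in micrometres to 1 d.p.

23.2 μm

cos(65°) = 0.4226, so cusp = 0.055 × 0.4226 = 0.023243 mm → 23.2 μm.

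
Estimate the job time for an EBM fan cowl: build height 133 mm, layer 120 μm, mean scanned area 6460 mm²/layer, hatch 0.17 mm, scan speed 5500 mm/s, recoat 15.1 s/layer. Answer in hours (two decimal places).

6.78 hours

Layer count = ceil(133 / 0.12) = 1109.
Per-layer scan distance = 6460 / 0.17 = 38000 mm.
Scan time per layer = 38000 / 5500, so 6.9091 s.
Time per layer = 6.9091 + 15.1 = 22.0091 s.
Total: 1109 × 22.0091 s = 24408.0919 s → 6.78 hours.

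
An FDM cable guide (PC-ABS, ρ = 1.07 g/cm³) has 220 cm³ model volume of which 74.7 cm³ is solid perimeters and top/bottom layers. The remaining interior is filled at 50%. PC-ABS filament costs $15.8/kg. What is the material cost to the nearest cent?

$2.49

Interior volume = 220 − 74.7, so 145.3 cm³.
Infill deposited: 0.50 × 145.3 → 72.65 cm³.
Total printed volume = 74.7 + 72.65, so 147.35 cm³.
Mass = 147.35 × 1.07 = 157.6645 g.
At $15.8/kg: 157.6645/1000 × 15.8 = $2.49.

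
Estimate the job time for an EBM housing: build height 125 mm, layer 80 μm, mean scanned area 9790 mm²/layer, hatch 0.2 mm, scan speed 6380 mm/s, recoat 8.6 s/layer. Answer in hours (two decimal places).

7.06 hours

Layer count = ceil(125 / 0.08) = 1563.
Per-layer scan distance = 9790 / 0.2, so 48950 mm.
Per-layer scan time: 48950 / 6380 → 7.6724 s.
Per-layer time = 7.6724 + 8.6, so 16.2724 s.
Build time = 1563 × 16.2724 = 25433.7612 s = 7.06 hours.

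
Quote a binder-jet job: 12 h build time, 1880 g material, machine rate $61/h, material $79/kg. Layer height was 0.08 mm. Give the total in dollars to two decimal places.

Machine cost = 61 × 12, so $732.00.
Material charge = 79 × 1880/1000 = $148.52.
Total = 732.00 + 148.52 = $880.52.

$880.52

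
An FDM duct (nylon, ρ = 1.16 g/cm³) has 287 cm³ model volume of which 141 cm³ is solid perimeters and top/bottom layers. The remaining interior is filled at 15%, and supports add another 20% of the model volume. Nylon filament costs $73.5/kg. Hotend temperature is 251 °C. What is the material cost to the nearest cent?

$18.78

Interior volume = 287 − 141, so 146 cm³.
Infill volume: 0.15 × 146 → 21.9 cm³.
Support: 0.20 × 287 → 57.4 cm³.
Total extruded = 141 + 21.9 + 57.4, so 220.3 cm³.
Mass = 220.3 × 1.16 = 255.548 g.
Cost = 255.548 g / 1000 × $73.5/kg = $18.78.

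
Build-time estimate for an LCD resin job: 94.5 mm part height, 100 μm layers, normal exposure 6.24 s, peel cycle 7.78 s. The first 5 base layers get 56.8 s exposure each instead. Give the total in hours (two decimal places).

3.75 hours

Layer count = ceil(94.5 / 0.1) = 945.
Bottom layers = 5 × (56.8 + 7.78) = 322.9 s.
Normal layers = 940 × (6.24 + 7.78) = 13178.8 s.
Total = 322.9 + 13178.8 = 13501.7 s = 3.75 hours.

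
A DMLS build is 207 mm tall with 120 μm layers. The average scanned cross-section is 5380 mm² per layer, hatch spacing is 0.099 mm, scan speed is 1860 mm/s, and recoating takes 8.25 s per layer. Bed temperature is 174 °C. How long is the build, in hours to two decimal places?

17.95 hours

Layers = ⌈207/0.12⌉ = 1725.
Hatch length per layer = 5380 / 0.099 = 54343.4 mm.
Per-layer scan time: 54343.4 / 1860 → 29.2169 s.
Time per layer = 29.2169 + 8.25 = 37.4669 s.
1725 layers × 37.4669 s/layer = 64630.4025 s, i.e. 17.95 hours.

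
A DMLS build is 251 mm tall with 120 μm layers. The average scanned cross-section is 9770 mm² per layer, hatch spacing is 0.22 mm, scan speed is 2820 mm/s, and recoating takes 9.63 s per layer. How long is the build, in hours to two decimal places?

Layers = ⌈251/0.12⌉ = 2092.
Scan path per layer: 9770 / 0.22 → 44409.1 mm.
Laser time per layer: 44409.1 / 2820 → 15.7479 s.
Layer cycle = 15.7479 + 9.63 = 25.3779 s.
Build time = 2092 × 25.3779 = 53090.5668 s = 14.75 hours.

14.75 hours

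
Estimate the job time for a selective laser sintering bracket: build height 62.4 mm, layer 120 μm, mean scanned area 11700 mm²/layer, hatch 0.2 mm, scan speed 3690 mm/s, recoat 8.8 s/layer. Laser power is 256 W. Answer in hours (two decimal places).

Number of layers: 62.4 / 0.12 → 520 (rounded up).
Scan path per layer = 11700 / 0.2 = 58500 mm.
Laser time per layer = 58500 / 3690, so 15.8537 s.
Per-layer time: 15.8537 + 8.8 → 24.6537 s.
Total: 520 × 24.6537 s = 12819.924 s → 3.56 hours.

3.56 hours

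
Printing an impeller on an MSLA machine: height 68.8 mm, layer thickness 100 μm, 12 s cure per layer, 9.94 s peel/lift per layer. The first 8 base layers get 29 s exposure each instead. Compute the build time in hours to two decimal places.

4.23 hours

Layer count = ceil(68.8 / 0.1) = 688.
Bottom layers: 8 × (29 + 9.94) → 311.52 s.
Remaining layers: 680 × (12 + 9.94) → 14919.2 s.
Total = 311.52 + 14919.2 = 15230.72 s = 4.23 hours.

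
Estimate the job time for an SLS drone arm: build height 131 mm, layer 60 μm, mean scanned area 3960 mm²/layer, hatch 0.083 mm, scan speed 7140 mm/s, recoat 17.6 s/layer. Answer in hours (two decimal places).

14.73 hours

Layers = ⌈131/0.06⌉ = 2184.
Scan path per layer = 3960 / 0.083 = 47710.8 mm.
Per-layer scan time: 47710.8 / 7140 → 6.6822 s.
Layer cycle = 6.6822 + 17.6 = 24.2822 s.
2184 layers × 24.2822 s/layer = 53032.3248 s, i.e. 14.73 hours.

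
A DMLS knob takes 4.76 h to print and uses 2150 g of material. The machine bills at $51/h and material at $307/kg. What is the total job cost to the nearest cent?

Time charge = 51 × 4.76 = $242.76.
Material charge = 307 × 2150/1000, so $660.05.
Total = 242.76 + 660.05 = $902.81.

$902.81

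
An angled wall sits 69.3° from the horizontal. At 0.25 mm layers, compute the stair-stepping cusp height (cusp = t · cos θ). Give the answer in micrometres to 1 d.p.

88.4 μm

h_c = t·cos θ = 0.25 × 0.3535 = 0.088375 mm (88.4 μm).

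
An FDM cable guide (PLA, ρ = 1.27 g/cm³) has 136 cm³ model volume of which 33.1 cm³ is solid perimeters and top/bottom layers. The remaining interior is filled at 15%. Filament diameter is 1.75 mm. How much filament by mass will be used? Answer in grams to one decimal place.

61.6 g

Interior volume = 136 − 33.1 = 102.9 cm³.
Infill deposited = 0.15 × 102.9 = 15.435 cm³.
Deposited volume: 33.1 + 15.435 → 48.535 cm³.
Mass: 48.535 × 1.27 → 61.63945 g.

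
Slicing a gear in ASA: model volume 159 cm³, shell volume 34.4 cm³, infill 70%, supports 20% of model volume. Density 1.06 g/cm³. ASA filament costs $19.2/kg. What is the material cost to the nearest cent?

$3.12

Infill region = 159 − 34.4 = 124.6 cm³.
Infill deposited = 0.70 × 124.6 = 87.22 cm³.
Support: 0.20 × 159 → 31.8 cm³.
Total printed volume: 34.4 + 87.22 + 31.8 → 153.42 cm³.
Mass = 153.42 × 1.06, so 162.6252 g.
At $19.2/kg: 162.6252/1000 × 19.2 = $3.12.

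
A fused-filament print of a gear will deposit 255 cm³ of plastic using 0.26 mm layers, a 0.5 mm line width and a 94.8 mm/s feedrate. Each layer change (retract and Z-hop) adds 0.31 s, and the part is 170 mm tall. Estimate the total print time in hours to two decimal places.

5.80 hours

Line area: 0.26 × 0.5 → 0.13 mm².
Path length: 255000 mm³ / 0.13 mm² → 1961538.5 mm.
Extrusion time: 1961538.5 / 94.8 → 20691.3 s.
Number of layers: 170 / 0.26 → 654 (rounded up).
Non-print overhead = 654 × 0.31 = 202.74 s.
Altogether 20691.3 + 202.74 = 20894.04 s, i.e. 5.80 hours.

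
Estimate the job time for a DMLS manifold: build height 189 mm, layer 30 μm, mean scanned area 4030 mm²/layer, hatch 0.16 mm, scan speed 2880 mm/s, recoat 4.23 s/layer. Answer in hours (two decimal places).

Number of layers: 189 / 0.03 → 6300 (rounded up).
Hatch length per layer = 4030 / 0.16 = 25187.5 mm.
Laser time per layer: 25187.5 / 2880 → 8.7457 s.
Time per layer = 8.7457 + 4.23, so 12.9757 s.
6300 layers × 12.9757 s/layer = 81746.91 s, i.e. 22.71 hours.

22.71 hours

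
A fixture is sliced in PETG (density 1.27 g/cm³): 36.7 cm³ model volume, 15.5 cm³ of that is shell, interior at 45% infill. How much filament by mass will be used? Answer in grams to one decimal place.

Infill region: 36.7 − 15.5 → 21.2 cm³.
Infill volume: 0.45 × 21.2 → 9.54 cm³.
Total extruded = 15.5 + 9.54 = 25.04 cm³.
Mass: 25.04 × 1.27 → 31.8008 g.

31.8 g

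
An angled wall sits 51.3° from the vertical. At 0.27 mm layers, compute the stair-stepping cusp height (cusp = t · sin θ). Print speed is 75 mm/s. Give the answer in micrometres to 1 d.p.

h_c = t·sin θ = 0.27 × 0.7804 = 0.210708 mm (210.7 μm).

210.7 μm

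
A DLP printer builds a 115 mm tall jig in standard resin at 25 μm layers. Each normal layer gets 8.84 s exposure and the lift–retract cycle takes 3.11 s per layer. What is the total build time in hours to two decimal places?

Layer count = ceil(115 / 0.025) = 4600.
Each layer takes = 8.84 + 3.11 = 11.95 s.
Total = 4600 × 11.95 = 54970 s = 15.27 hours.

15.27 hours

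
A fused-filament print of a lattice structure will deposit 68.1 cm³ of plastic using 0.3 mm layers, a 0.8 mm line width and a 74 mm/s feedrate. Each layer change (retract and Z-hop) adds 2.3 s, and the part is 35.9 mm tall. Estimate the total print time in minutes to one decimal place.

Bead cross-section: 0.3 × 0.8 → 0.24 mm².
Toolpath length = 68.1 cm³ / 0.24 mm² = 68100 / 0.24 = 283750 mm.
Extrusion time = 283750 / 74 = 3834.5 s.
Layers = ⌈35.9/0.3⌉ = 120.
Non-print overhead: 120 × 2.3 → 276 s.
Altogether 3834.5 + 276 = 4110.5 s, i.e. 68.5 minutes.

68.5 minutes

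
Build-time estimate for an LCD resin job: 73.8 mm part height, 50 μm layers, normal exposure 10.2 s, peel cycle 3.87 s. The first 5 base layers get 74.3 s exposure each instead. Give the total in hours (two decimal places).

5.86 hours

Layer count = ceil(73.8 / 0.05) = 1476.
Burn-in layers = 5 × (74.3 + 3.87) = 390.85 s.
Normal layers: 1471 × (10.2 + 3.87) → 20696.97 s.
Total = 390.85 + 20696.97 = 21087.82 s = 5.86 hours.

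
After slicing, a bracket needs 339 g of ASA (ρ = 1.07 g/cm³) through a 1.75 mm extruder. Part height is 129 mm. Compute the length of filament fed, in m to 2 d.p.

Volume = 339 g / 1.07 g·cm⁻³ = 316.8224 cm³ = 316822.4 mm³.
A = π r² = π × 0.875² = 2.4053 mm².
L = V/A = 316822.4/2.4053 = 131718.46 mm → 131.72 m.

131.72 m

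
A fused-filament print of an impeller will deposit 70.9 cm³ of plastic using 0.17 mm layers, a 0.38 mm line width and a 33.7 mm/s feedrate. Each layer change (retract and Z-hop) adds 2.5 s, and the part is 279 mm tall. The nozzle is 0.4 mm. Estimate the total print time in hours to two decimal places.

Line area = 0.17 × 0.38, so 0.0646 mm².
Total extruded path = 70900/0.0646 = 1097523.2 mm.
Time extruding = 1097523.2 / 33.7 = 32567.5 s.
Number of layers: 279 / 0.17 → 1642 (rounded up).
Z-hop total = 1642 × 2.5, so 4105 s.
Altogether 32567.5 + 4105 = 36672.5 s, i.e. 10.19 hours.

10.19 hours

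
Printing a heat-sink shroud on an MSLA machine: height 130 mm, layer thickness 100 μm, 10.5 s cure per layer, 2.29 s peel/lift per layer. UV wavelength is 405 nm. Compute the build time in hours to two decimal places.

4.62 hours

Number of layers: 130 / 0.1 → 1300 (rounded up).
Per-layer time = 10.5 + 2.29, so 12.79 s.
Total = 1300 × 12.79 = 16627 s = 4.62 hours.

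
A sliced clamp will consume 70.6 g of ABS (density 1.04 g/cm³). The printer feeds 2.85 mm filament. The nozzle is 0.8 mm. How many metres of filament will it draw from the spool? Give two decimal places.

10.64 m

Extruded volume: 70.6/1.04 = 67.8846 cm³ (67884.6 mm³).
Cross-section of 2.85 mm filament: π·(2.85/2)² = 6.3794 mm².
L = V/A = 67884.6/6.3794 = 10641.22 mm → 10.64 m.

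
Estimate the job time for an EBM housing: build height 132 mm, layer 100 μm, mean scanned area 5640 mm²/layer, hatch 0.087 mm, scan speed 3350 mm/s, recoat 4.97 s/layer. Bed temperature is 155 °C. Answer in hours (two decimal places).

Layers = ⌈132/0.1⌉ = 1320.
Per-layer scan distance: 5640 / 0.087 → 64827.6 mm.
Scan time per layer = 64827.6 / 3350 = 19.3515 s.
Time per layer: 19.3515 + 4.97 → 24.3215 s.
Build time = 1320 × 24.3215 = 32104.38 s = 8.92 hours.

8.92 hours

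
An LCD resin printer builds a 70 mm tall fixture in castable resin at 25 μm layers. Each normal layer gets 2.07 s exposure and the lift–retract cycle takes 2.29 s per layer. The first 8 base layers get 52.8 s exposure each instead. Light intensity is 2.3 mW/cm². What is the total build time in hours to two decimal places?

3.50 hours

Layers = ⌈70/0.025⌉ = 2800.
Bottom layers = 8 × (52.8 + 2.29) = 440.72 s.
Remaining layers = 2792 × (2.07 + 2.29), so 12173.12 s.
Sum: 440.72 + 12173.12 = 12613.84 s → 3.50 hours.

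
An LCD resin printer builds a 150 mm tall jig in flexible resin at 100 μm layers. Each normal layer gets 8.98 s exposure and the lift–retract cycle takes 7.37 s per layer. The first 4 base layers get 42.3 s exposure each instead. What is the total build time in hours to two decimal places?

Number of layers: 150 / 0.1 → 1500 (rounded up).
Burn-in layers = 4 × (42.3 + 7.37), so 198.68 s.
Remaining layers: 1496 × (8.98 + 7.37) → 24459.6 s.
Total = 198.68 + 24459.6 = 24658.28 s = 6.85 hours.

6.85 hours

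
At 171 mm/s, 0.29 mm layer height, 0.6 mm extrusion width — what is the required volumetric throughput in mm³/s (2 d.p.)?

29.75

Bead cross-section = 0.29 × 0.6 = 0.174 mm².
Volumetric flow = 171 × 0.174 = 29.75 mm³/s.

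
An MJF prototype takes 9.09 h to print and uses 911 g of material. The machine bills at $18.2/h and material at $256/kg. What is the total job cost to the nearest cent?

Machine-time cost = 18.2 × 9.09 = $165.438.
Feedstock cost: 256 × 911/1000 → $233.216.
Total = 165.438 + 233.216 = 398.654 ≈ $398.65.

$398.65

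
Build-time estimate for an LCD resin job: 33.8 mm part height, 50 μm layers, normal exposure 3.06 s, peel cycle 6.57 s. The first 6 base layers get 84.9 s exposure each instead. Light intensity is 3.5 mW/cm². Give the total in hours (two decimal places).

Layer count = ceil(33.8 / 0.05) = 676.
Burn-in layers = 6 × (84.9 + 6.57), so 548.82 s.
Normal layers: 670 × (3.06 + 6.57) → 6452.1 s.
Sum: 548.82 + 6452.1 = 7000.92 s → 1.94 hours.

1.94 hours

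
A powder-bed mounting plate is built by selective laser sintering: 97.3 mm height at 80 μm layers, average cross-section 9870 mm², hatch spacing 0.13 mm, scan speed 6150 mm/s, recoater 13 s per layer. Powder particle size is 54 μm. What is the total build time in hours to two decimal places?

8.57 hours

Layers = ⌈97.3/0.08⌉ = 1217.
Per-layer scan distance = 9870 / 0.13 = 75923.1 mm.
Per-layer scan time = 75923.1 / 6150 = 12.3452 s.
Time per layer = 12.3452 + 13, so 25.3452 s.
Total: 1217 × 25.3452 s = 30845.1084 s → 8.57 hours.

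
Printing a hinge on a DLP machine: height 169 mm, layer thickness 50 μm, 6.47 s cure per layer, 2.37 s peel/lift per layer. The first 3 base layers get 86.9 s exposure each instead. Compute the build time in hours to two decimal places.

Layers = ⌈169/0.05⌉ = 3380.
Burn-in layers = 3 × (86.9 + 2.37), so 267.81 s.
Remaining layers: 3377 × (6.47 + 2.37) → 29852.68 s.
Sum: 267.81 + 29852.68 = 30120.49 s → 8.37 hours.

8.37 hours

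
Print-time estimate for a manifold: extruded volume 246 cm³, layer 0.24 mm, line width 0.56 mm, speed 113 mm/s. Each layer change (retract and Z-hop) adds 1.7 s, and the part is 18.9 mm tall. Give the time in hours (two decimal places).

Bead cross-section: 0.24 × 0.56 → 0.1344 mm².
Path length: 246000 mm³ / 0.1344 mm² → 1830357.1 mm.
Extrusion time = 1830357.1 / 113 = 16197.9 s.
Number of layers: 18.9 / 0.24 → 79 (rounded up).
Z-hop total = 79 × 1.7 = 134.3 s.
Altogether 16197.9 + 134.3 = 16332.2 s, i.e. 4.54 hours.

4.54 hours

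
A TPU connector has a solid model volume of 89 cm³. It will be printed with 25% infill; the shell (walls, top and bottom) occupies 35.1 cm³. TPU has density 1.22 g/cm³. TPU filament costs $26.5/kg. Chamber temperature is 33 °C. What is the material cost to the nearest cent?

Volume inside the shell: 89 − 35.1 → 53.9 cm³.
Infill volume: 0.25 × 53.9 → 13.475 cm³.
Deposited volume = 35.1 + 13.475, so 48.575 cm³.
Mass = 48.575 × 1.22 = 59.2615 g.
At $26.5/kg: 59.2615/1000 × 26.5 = $1.57.

$1.57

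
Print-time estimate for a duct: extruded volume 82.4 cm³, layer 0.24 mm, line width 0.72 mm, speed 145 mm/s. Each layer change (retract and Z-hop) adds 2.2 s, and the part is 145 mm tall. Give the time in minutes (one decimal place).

Bead cross-section = 0.24 × 0.72, so 0.1728 mm².
Path length: 82400 mm³ / 0.1728 mm² → 476851.9 mm.
Time extruding = 476851.9 / 145, so 3288.6 s.
Layers = ⌈145/0.24⌉ = 605.
Layer-change overhead: 605 × 2.2 → 1331 s.
Altogether 3288.6 + 1331 = 4619.6 s, i.e. 77.0 minutes.

77.0 minutes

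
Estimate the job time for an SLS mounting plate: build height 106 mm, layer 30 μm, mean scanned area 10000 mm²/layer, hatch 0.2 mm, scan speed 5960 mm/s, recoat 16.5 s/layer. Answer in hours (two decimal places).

Layers = ⌈106/0.03⌉ = 3534.
Scan path per layer = 10000 / 0.2 = 50000 mm.
Laser time per layer = 50000 / 5960 = 8.3893 s.
Per-layer time = 8.3893 + 16.5, so 24.8893 s.
Total: 3534 × 24.8893 s = 87958.7862 s → 24.43 hours.

24.43 hours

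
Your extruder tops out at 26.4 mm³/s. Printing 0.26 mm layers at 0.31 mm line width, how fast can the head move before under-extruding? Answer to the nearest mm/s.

Bead cross-section = 0.26 × 0.31 = 0.0806 mm².
v_max = Q/A = 26.4/0.0806 = 327.54 mm/s → 328 mm/s.

328 mm/s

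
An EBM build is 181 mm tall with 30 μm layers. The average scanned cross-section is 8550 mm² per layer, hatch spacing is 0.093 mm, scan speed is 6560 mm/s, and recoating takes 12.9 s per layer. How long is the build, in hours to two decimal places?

45.11 hours

Layers = ⌈181/0.03⌉ = 6034.
Hatch length per layer = 8550 / 0.093 = 91935.5 mm.
Per-layer scan time = 91935.5 / 6560, so 14.0146 s.
Per-layer time: 14.0146 + 12.9 → 26.9146 s.
Build time = 6034 × 26.9146 = 162402.6964 s = 45.11 hours.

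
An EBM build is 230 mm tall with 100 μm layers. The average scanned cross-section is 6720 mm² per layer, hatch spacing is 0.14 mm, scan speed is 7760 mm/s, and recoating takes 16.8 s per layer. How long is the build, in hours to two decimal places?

Layer count = ceil(230 / 0.1) = 2300.
Hatch length per layer = 6720 / 0.14, so 48000 mm.
Per-layer scan time = 48000 / 7760, so 6.1856 s.
Layer cycle: 6.1856 + 16.8 → 22.9856 s.
Total: 2300 × 22.9856 s = 52866.88 s → 14.69 hours.

14.69 hours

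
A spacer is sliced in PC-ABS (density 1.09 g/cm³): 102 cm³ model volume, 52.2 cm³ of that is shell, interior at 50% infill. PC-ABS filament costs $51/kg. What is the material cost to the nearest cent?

Volume inside the shell: 102 − 52.2 → 49.8 cm³.
Deposited infill = 0.50 × 49.8, so 24.9 cm³.
Deposited volume = 52.2 + 24.9 = 77.1 cm³.
Mass = 77.1 × 1.09 = 84.039 g.
Cost = 84.039 g / 1000 × $51/kg = $4.29.

$4.29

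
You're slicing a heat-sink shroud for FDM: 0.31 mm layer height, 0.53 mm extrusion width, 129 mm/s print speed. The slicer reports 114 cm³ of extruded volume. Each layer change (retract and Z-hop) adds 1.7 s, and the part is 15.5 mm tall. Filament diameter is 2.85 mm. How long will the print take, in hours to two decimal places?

Line area: 0.31 × 0.53 → 0.1643 mm².
Total extruded path = 114000/0.1643 = 693852.7 mm.
Extrusion time = 693852.7 / 129 = 5378.7 s.
Layer count = ceil(15.5 / 0.31) = 50.
Layer-change overhead = 50 × 1.7, so 85 s.
Altogether 5378.7 + 85 = 5463.7 s, i.e. 1.52 hours.

1.52 hours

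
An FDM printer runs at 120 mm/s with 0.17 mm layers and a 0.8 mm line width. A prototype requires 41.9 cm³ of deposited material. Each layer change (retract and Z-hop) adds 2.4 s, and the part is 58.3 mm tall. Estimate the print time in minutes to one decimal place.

56.5 minutes

Line area = 0.17 × 0.8 = 0.136 mm².
Total extruded path = 41900/0.136 = 308088.2 mm.
Time extruding = 308088.2 / 120 = 2567.4 s.
Layers = ⌈58.3/0.17⌉ = 343.
Z-hop total: 343 × 2.4 → 823.2 s.
Altogether 2567.4 + 823.2 = 3390.6 s, i.e. 56.5 minutes.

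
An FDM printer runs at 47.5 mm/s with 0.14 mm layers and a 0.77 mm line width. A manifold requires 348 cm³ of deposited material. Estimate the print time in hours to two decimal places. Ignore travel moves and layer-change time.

18.88 hours

Bead cross-section = 0.14 × 0.77 = 0.1078 mm².
Path length: 348000 mm³ / 0.1078 mm² → 3228200.4 mm.
Print-move time = 3228200.4 / 47.5 = 67962.1 s.
That's 67962.1 s → 18.88 hours.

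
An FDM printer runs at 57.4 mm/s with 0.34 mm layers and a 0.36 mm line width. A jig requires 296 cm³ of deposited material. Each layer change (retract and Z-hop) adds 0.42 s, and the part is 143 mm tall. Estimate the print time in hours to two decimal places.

Bead cross-section = 0.34 × 0.36, so 0.1224 mm².
Total extruded path = 296000/0.1224 = 2418300.7 mm.
Extrusion time = 2418300.7 / 57.4 = 42130.7 s.
Number of layers: 143 / 0.34 → 421 (rounded up).
Layer-change overhead: 421 × 0.42 → 176.82 s.
Total = 42130.7 + 176.82 = 42307.52 s = 11.75 hours.

11.75 hours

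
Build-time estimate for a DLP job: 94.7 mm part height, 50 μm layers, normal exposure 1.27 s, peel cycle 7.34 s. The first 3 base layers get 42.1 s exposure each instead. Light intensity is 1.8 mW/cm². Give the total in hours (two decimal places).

Number of layers: 94.7 / 0.05 → 1894 (rounded up).
Bottom layers: 3 × (42.1 + 7.34) → 148.32 s.
Remaining layers = 1891 × (1.27 + 7.34), so 16281.51 s.
Sum: 148.32 + 16281.51 = 16429.83 s → 4.56 hours.

4.56 hours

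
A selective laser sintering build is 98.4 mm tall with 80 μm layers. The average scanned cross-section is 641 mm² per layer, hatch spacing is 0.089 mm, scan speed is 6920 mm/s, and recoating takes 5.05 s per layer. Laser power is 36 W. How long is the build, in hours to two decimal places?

Layers = ⌈98.4/0.08⌉ = 1230.
Scan path per layer = 641 / 0.089, so 7202.2 mm.
Laser time per layer = 7202.2 / 6920, so 1.0408 s.
Per-layer time = 1.0408 + 5.05, so 6.0908 s.
Total: 1230 × 6.0908 s = 7491.684 s → 2.08 hours.

2.08 hours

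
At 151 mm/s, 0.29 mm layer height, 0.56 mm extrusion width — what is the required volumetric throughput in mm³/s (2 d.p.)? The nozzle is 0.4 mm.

Extrusion cross-section: 0.29 × 0.56 → 0.1624 mm².
Q = v·A = 151 × 0.1624 = 24.52 mm³/s.

24.52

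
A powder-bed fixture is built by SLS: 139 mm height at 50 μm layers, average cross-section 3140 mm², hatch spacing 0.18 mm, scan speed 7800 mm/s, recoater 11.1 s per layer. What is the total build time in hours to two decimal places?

10.30 hours

Number of layers: 139 / 0.05 → 2780 (rounded up).
Scan path per layer = 3140 / 0.18, so 17444.4 mm.
Laser time per layer = 17444.4 / 7800, so 2.2365 s.
Time per layer = 2.2365 + 11.1, so 13.3365 s.
Total: 2780 × 13.3365 s = 37075.47 s → 10.30 hours.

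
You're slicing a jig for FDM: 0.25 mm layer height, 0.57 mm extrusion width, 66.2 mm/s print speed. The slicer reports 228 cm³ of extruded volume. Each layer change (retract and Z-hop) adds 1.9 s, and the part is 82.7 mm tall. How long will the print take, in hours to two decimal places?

6.89 hours

Extrusion cross-section: 0.25 × 0.57 → 0.1425 mm².
Path length: 228000 mm³ / 0.1425 mm² → 1600000 mm.
Print-move time: 1600000 / 66.2 → 24169.2 s.
Layers = ⌈82.7/0.25⌉ = 331.
Layer-change overhead: 331 × 1.9 → 628.9 s.
Total = 24169.2 + 628.9 = 24798.1 s = 6.89 hours.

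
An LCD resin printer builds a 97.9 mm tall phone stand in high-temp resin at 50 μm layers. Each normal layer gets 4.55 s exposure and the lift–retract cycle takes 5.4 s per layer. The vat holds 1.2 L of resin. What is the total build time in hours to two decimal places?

5.41 hours

Layer count = ceil(97.9 / 0.05) = 1958.
Each layer takes: 4.55 + 5.4 → 9.95 s.
Build time: 1958 × 9.95 s = 19482.1 s, i.e. 5.41 hours.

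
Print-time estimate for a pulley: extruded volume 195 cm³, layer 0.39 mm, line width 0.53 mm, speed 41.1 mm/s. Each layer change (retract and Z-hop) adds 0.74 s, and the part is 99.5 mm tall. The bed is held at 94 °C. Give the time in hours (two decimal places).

6.43 hours

Bead cross-section = 0.39 × 0.53 = 0.2067 mm².
Total extruded path = 195000/0.2067 = 943396.2 mm.
Time extruding = 943396.2 / 41.1 = 22953.7 s.
Layers = ⌈99.5/0.39⌉ = 256.
Non-print overhead = 256 × 0.74, so 189.44 s.
Altogether 22953.7 + 189.44 = 23143.14 s, i.e. 6.43 hours.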